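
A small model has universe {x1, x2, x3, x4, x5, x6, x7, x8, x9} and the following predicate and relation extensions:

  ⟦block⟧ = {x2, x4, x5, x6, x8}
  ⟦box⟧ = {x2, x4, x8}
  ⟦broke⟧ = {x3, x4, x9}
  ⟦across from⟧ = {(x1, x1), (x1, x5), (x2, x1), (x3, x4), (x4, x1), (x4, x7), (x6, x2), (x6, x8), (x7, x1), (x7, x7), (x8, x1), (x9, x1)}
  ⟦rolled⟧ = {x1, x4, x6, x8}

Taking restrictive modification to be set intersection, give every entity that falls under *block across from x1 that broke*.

{x4}

⟦across from x1⟧ = {x : ⟨x, x1⟩ ∈ ⟦across from⟧} = {x1, x2, x4, x7, x8, x9}
⟦that broke⟧ = ⟦broke⟧ = {x3, x4, x9}
⟦block⟧ = {x2, x4, x5, x6, x8}
… ∩ ⟦across from x1⟧ = {x2, x4, x5, x6, x8} ∩ {x1, x2, x4, x7, x8, x9} = {x2, x4, x8}
… ∩ ⟦that broke⟧ = {x2, x4, x8} ∩ {x3, x4, x9} = {x4}
So ⟦block across from x1 that broke⟧ = {x4}.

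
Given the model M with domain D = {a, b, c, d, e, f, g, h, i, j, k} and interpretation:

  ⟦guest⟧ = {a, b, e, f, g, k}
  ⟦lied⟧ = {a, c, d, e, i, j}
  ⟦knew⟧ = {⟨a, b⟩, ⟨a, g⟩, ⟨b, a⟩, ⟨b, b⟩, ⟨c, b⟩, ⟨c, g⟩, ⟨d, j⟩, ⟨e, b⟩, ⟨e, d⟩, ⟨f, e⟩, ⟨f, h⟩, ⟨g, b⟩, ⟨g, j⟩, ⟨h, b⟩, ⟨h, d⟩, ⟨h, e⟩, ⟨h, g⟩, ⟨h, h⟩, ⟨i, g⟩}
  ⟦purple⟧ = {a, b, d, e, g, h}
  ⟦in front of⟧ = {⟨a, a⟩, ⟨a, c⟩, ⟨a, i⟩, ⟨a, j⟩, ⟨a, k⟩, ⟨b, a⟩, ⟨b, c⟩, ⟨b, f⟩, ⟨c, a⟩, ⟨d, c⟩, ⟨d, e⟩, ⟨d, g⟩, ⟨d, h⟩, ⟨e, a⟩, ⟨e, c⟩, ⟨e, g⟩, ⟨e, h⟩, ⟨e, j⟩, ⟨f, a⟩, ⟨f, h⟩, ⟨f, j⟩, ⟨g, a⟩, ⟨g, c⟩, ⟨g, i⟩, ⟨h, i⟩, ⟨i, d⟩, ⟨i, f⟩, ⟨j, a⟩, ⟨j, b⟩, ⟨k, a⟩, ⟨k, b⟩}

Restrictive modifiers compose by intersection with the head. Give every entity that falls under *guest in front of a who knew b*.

{a, b, e, g}

⟦in front of a⟧ = {x : ⟨x, a⟩ ∈ ⟦in front of⟧} = {a, b, c, e, f, g, j, k}
⟦who knew b⟧ = {x : ⟨x, b⟩ ∈ ⟦knew⟧} = {a, b, c, e, g, h}
⟦guest⟧ = {a, b, e, f, g, k}
… ∩ ⟦in front of a⟧ = {a, b, e, f, g, k} ∩ {a, b, c, e, f, g, j, k} = {a, b, e, f, g, k}
… ∩ ⟦who knew b⟧ = {a, b, e, f, g, k} ∩ {a, b, c, e, g, h} = {a, b, e, g}
So ⟦guest in front of a who knew b⟧ = {a, b, e, g}.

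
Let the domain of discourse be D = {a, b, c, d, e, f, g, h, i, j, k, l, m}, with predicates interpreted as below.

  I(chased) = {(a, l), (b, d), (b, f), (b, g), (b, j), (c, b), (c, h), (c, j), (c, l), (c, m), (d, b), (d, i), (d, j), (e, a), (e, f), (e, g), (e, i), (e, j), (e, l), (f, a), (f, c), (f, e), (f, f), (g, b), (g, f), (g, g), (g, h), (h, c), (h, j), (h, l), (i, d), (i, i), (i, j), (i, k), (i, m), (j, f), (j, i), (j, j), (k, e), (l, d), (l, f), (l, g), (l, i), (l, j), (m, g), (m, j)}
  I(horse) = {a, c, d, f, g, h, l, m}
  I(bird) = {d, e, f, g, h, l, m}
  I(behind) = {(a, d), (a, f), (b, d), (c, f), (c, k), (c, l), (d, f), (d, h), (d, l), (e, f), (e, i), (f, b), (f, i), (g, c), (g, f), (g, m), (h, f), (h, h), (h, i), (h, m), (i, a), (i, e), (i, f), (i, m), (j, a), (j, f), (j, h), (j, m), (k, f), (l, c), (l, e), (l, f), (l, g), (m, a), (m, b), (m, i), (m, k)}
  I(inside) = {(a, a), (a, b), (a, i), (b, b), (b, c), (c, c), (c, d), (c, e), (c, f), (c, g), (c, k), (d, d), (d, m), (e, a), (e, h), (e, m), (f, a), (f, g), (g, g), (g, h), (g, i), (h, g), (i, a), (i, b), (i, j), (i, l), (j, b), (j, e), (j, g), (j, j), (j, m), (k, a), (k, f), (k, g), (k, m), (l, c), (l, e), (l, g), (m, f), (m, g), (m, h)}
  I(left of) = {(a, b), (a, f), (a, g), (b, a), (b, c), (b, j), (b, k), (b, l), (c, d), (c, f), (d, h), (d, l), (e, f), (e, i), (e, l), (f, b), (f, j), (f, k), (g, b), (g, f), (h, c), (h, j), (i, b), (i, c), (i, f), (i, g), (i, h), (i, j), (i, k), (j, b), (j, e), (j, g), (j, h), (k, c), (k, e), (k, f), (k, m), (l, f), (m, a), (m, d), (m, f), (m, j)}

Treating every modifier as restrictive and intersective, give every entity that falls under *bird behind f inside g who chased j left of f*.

{l}

⟦behind f⟧ = {x : ⟨x, f⟩ ∈ ⟦behind⟧} = {a, c, d, e, g, h, i, j, k, l}
⟦inside g⟧ = {x : ⟨x, g⟩ ∈ ⟦inside⟧} = {c, f, g, h, j, k, l, m}
⟦who chased j⟧ = {x : ⟨x, j⟩ ∈ ⟦chased⟧} = {b, c, d, e, h, i, j, l, m}
⟦left of f⟧ = {x : ⟨x, f⟩ ∈ ⟦left of⟧} = {a, c, e, g, i, k, l, m}
⟦bird⟧ = {d, e, f, g, h, l, m}
… ∩ ⟦behind f⟧ = {d, e, f, g, h, l, m} ∩ {a, c, d, e, g, h, i, j, k, l} = {d, e, g, h, l}
… ∩ ⟦inside g⟧ = {d, e, g, h, l} ∩ {c, f, g, h, j, k, l, m} = {g, h, l}
… ∩ ⟦who chased j⟧ = {g, h, l} ∩ {b, c, d, e, h, i, j, l, m} = {h, l}
… ∩ ⟦left of f⟧ = {h, l} ∩ {a, c, e, g, i, k, l, m} = {l}
So ⟦bird behind f inside g who chased j left of f⟧ = {l}.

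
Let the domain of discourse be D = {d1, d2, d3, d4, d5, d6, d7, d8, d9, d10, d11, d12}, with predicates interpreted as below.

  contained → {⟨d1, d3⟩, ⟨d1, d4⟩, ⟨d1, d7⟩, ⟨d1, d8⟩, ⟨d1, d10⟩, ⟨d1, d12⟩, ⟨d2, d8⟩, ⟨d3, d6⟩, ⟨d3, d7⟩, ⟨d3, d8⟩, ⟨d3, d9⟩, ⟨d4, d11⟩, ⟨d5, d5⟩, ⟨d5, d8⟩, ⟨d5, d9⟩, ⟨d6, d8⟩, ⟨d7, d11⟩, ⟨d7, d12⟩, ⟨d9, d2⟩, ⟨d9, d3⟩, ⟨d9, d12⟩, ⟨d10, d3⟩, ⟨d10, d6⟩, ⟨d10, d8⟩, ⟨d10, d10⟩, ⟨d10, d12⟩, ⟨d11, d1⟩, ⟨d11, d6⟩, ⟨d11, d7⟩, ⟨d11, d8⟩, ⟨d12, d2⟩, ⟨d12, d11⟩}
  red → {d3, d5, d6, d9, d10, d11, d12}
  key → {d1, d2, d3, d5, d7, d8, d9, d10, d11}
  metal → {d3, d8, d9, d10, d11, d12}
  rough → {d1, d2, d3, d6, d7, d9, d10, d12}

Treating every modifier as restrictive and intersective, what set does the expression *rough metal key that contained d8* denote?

⟦that contained d8⟧ = {x : ⟨x, d8⟩ ∈ ⟦contained⟧} = {d1, d2, d3, d5, d6, d10, d11}
⟦key⟧ = {d1, d2, d3, d5, d7, d8, d9, d10, d11}
… ∩ ⟦that contained d8⟧ = {d1, d2, d3, d5, d7, d8, d9, d10, d11} ∩ {d1, d2, d3, d5, d6, d10, d11} = {d1, d2, d3, d5, d10, d11}
… ∩ ⟦rough⟧ = {d1, d2, d3, d5, d10, d11} ∩ {d1, d2, d3, d6, d7, d9, d10, d12} = {d1, d2, d3, d10}
… ∩ ⟦metal⟧ = {d1, d2, d3, d10} ∩ {d3, d8, d9, d10, d11, d12} = {d3, d10}
So ⟦rough metal key that contained d8⟧ = {d3, d10}.

{d3, d10}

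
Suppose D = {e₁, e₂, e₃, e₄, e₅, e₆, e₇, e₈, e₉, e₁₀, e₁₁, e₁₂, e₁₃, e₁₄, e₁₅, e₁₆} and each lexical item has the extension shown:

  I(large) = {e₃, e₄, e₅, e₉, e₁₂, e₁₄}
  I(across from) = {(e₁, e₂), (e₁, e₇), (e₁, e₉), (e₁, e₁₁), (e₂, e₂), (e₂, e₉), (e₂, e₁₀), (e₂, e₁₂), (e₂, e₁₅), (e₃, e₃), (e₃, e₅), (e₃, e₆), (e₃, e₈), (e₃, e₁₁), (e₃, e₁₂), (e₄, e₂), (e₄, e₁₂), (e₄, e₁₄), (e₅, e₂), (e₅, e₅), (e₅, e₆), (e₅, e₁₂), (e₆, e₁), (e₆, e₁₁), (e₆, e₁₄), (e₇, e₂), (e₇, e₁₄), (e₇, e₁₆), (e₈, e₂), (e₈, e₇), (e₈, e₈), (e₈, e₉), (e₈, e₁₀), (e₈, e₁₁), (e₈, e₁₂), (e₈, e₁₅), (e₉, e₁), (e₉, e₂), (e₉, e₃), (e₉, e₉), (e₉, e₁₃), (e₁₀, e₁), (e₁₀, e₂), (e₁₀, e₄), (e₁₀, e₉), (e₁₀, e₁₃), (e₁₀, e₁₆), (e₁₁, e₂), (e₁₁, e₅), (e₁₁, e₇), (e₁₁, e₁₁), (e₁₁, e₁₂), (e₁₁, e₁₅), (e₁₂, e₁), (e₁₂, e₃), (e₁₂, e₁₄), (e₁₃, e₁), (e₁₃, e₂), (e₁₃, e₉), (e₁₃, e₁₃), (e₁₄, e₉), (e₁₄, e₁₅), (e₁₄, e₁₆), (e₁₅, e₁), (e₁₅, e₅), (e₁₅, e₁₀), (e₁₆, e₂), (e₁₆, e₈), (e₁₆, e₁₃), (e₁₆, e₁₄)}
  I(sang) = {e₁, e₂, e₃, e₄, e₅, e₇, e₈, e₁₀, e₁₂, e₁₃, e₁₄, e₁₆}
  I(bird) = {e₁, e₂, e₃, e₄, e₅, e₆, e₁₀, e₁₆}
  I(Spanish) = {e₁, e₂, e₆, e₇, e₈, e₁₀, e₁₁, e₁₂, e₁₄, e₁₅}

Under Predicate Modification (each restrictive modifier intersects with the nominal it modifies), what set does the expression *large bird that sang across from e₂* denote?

{e₄, e₅}

⟦that sang⟧ = ⟦sang⟧ = {e₁, e₂, e₃, e₄, e₅, e₇, e₈, e₁₀, e₁₂, e₁₃, e₁₄, e₁₆}
⟦across from e₂⟧ = {x : ⟨x, e₂⟩ ∈ ⟦across from⟧} = {e₁, e₂, e₄, e₅, e₇, e₈, e₉, e₁₀, e₁₁, e₁₃, e₁₆}
⟦bird⟧ = {e₁, e₂, e₃, e₄, e₅, e₆, e₁₀, e₁₆}
… ∩ ⟦that sang⟧ = {e₁, e₂, e₃, e₄, e₅, e₆, e₁₀, e₁₆} ∩ {e₁, e₂, e₃, e₄, e₅, e₇, e₈, e₁₀, e₁₂, e₁₃, e₁₄, e₁₆} = {e₁, e₂, e₃, e₄, e₅, e₁₀, e₁₆}
… ∩ ⟦across from e₂⟧ = {e₁, e₂, e₃, e₄, e₅, e₁₀, e₁₆} ∩ {e₁, e₂, e₄, e₅, e₇, e₈, e₉, e₁₀, e₁₁, e₁₃, e₁₆} = {e₁, e₂, e₄, e₅, e₁₀, e₁₆}
… ∩ ⟦large⟧ = {e₁, e₂, e₄, e₅, e₁₀, e₁₆} ∩ {e₃, e₄, e₅, e₉, e₁₂, e₁₄} = {e₄, e₅}
So ⟦large bird that sang across from e₂⟧ = {e₄, e₅}.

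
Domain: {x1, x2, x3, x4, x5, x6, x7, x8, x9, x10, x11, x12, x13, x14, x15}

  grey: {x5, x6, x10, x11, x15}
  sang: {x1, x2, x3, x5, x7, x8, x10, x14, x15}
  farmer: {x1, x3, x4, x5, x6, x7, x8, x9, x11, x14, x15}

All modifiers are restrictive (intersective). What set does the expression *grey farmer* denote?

{x5, x6, x11, x15}

⟦farmer⟧ = {x1, x3, x4, x5, x6, x7, x8, x9, x11, x14, x15}
… ∩ ⟦grey⟧ = {x1, x3, x4, x5, x6, x7, x8, x9, x11, x14, x15} ∩ {x5, x6, x10, x11, x15} = {x5, x6, x11, x15}
So ⟦grey farmer⟧ = {x5, x6, x11, x15}.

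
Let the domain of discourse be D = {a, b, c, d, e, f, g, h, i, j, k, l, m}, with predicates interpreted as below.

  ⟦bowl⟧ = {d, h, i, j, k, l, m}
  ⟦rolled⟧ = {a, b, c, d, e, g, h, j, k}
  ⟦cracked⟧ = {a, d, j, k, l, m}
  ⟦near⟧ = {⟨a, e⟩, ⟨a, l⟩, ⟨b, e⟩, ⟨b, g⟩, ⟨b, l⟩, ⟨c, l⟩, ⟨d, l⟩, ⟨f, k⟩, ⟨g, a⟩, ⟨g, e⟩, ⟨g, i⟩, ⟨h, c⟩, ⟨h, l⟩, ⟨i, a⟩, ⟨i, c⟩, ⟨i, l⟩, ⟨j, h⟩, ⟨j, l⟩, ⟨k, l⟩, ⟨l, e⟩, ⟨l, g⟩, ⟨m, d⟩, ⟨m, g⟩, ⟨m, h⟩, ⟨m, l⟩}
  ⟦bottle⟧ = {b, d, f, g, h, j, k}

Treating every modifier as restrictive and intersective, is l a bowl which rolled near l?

⟦which rolled⟧ = ⟦rolled⟧ = {a, b, c, d, e, g, h, j, k}
⟦near l⟧ = {x : ⟨x, l⟩ ∈ ⟦near⟧} = {a, b, c, d, h, i, j, k, m}
⟦bowl⟧ = {d, h, i, j, k, l, m}
… ∩ ⟦which rolled⟧ = {d, h, i, j, k, l, m} ∩ {a, b, c, d, e, g, h, j, k} = {d, h, j, k}
… ∩ ⟦near l⟧ = {d, h, j, k} ∩ {a, b, c, d, h, i, j, k, m} = {d, h, j, k}
⟦bowl which rolled near l⟧ = {d, h, j, k}; l ∉ this set.

no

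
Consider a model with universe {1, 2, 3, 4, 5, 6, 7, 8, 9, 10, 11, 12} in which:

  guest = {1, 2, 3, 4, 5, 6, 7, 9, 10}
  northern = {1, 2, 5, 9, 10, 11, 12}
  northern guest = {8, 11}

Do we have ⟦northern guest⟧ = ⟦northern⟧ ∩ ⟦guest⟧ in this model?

no

⟦northern⟧ ∩ ⟦guest⟧ = {1, 2, 5, 9, 10, 11, 12} ∩ {1, 2, 3, 4, 5, 6, 7, 9, 10} = {1, 2, 5, 9, 10}
Observed ⟦northern guest⟧ = {8, 11}.
These differ, so the modifier is not intersective in this model.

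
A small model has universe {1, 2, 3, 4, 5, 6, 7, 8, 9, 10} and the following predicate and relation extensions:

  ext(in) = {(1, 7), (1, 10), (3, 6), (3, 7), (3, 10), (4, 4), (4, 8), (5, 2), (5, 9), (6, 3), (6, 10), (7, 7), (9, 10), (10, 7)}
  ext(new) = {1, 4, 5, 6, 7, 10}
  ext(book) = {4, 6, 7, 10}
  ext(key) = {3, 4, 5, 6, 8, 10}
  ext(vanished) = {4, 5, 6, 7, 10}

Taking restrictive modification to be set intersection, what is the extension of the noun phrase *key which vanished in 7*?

{10}

⟦which vanished⟧ = ⟦vanished⟧ = {4, 5, 6, 7, 10}
⟦in 7⟧ = {x : ⟨x, 7⟩ ∈ ⟦in⟧} = {1, 3, 7, 10}
⟦key⟧ = {3, 4, 5, 6, 8, 10}
… ∩ ⟦which vanished⟧ = {3, 4, 5, 6, 8, 10} ∩ {4, 5, 6, 7, 10} = {4, 5, 6, 10}
… ∩ ⟦in 7⟧ = {4, 5, 6, 10} ∩ {1, 3, 7, 10} = {10}
So ⟦key which vanished in 7⟧ = {10}.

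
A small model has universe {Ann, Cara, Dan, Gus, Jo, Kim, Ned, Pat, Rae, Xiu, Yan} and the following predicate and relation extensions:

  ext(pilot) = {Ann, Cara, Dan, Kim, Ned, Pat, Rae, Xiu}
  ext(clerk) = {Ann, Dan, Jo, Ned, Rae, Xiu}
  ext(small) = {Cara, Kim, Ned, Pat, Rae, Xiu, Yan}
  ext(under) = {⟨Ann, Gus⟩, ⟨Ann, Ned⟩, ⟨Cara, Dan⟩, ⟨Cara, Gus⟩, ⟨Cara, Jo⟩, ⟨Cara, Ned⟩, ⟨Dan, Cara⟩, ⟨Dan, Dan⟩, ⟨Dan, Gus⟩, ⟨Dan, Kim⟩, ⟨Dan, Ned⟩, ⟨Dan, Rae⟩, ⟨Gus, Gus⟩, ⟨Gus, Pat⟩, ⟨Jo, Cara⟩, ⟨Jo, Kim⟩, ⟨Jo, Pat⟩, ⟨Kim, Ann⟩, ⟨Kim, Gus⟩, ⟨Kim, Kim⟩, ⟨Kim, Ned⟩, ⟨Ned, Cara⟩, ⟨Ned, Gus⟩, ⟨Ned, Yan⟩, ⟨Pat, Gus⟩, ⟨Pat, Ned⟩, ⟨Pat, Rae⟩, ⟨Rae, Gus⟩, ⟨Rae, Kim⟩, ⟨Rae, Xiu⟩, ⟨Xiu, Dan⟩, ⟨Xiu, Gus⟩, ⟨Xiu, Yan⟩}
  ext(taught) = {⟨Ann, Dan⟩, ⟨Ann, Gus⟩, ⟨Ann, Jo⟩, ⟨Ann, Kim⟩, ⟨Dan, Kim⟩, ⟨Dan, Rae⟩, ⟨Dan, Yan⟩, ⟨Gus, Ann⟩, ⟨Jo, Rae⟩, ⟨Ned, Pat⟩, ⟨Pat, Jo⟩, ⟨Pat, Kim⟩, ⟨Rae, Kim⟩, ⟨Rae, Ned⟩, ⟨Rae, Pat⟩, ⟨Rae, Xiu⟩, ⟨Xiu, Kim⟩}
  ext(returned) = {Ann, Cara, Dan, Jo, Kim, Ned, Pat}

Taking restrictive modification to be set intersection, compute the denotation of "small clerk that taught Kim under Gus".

⟦that taught Kim⟧ = {x : ⟨x, Kim⟩ ∈ ⟦taught⟧} = {Ann, Dan, Pat, Rae, Xiu}
⟦under Gus⟧ = {x : ⟨x, Gus⟩ ∈ ⟦under⟧} = {Ann, Cara, Dan, Gus, Kim, Ned, Pat, Rae, Xiu}
⟦clerk⟧ = {Ann, Dan, Jo, Ned, Rae, Xiu}
… ∩ ⟦that taught Kim⟧ = {Ann, Dan, Jo, Ned, Rae, Xiu} ∩ {Ann, Dan, Pat, Rae, Xiu} = {Ann, Dan, Rae, Xiu}
… ∩ ⟦under Gus⟧ = {Ann, Dan, Rae, Xiu} ∩ {Ann, Cara, Dan, Gus, Kim, Ned, Pat, Rae, Xiu} = {Ann, Dan, Rae, Xiu}
… ∩ ⟦small⟧ = {Ann, Dan, Rae, Xiu} ∩ {Cara, Kim, Ned, Pat, Rae, Xiu, Yan} = {Rae, Xiu}
So ⟦small clerk that taught Kim under Gus⟧ = {Rae, Xiu}.

{Rae, Xiu}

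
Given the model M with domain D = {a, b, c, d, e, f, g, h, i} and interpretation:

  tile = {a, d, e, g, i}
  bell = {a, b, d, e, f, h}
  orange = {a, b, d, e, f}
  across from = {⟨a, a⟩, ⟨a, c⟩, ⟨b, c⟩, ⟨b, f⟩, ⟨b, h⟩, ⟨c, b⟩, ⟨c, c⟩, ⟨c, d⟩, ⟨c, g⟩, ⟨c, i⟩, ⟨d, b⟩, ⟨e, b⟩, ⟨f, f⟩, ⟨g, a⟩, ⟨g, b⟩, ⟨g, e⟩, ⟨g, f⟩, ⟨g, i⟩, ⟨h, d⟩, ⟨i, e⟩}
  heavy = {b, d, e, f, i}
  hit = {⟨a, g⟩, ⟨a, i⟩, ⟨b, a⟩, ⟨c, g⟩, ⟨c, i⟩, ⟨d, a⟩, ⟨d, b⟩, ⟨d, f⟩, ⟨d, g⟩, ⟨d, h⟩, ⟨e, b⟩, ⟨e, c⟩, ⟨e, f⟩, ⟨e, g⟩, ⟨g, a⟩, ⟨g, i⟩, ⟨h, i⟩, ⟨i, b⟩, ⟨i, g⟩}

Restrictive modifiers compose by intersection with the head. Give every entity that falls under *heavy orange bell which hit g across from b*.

{d, e}

⟦which hit g⟧ = {x : ⟨x, g⟩ ∈ ⟦hit⟧} = {a, c, d, e, i}
⟦across from b⟧ = {x : ⟨x, b⟩ ∈ ⟦across from⟧} = {c, d, e, g}
⟦bell⟧ = {a, b, d, e, f, h}
… ∩ ⟦which hit g⟧ = {a, b, d, e, f, h} ∩ {a, c, d, e, i} = {a, d, e}
… ∩ ⟦across from b⟧ = {a, d, e} ∩ {c, d, e, g} = {d, e}
… ∩ ⟦heavy⟧ = {d, e} ∩ {b, d, e, f, i} = {d, e}
… ∩ ⟦orange⟧ = {d, e} ∩ {a, b, d, e, f} = {d, e}
So ⟦heavy orange bell which hit g across from b⟧ = {d, e}.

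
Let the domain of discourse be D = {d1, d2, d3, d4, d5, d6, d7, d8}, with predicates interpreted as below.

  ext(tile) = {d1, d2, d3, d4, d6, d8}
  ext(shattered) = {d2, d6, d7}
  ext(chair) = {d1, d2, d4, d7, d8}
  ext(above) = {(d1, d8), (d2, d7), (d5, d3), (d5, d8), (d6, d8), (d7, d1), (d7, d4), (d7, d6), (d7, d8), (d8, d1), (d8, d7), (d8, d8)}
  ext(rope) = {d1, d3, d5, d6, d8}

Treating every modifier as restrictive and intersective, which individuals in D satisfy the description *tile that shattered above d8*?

{d6}

⟦that shattered⟧ = ⟦shattered⟧ = {d2, d6, d7}
⟦above d8⟧ = {x : ⟨x, d8⟩ ∈ ⟦above⟧} = {d1, d5, d6, d7, d8}
⟦tile⟧ = {d1, d2, d3, d4, d6, d8}
… ∩ ⟦that shattered⟧ = {d1, d2, d3, d4, d6, d8} ∩ {d2, d6, d7} = {d2, d6}
… ∩ ⟦above d8⟧ = {d2, d6} ∩ {d1, d5, d6, d7, d8} = {d6}
So ⟦tile that shattered above d8⟧ = {d6}.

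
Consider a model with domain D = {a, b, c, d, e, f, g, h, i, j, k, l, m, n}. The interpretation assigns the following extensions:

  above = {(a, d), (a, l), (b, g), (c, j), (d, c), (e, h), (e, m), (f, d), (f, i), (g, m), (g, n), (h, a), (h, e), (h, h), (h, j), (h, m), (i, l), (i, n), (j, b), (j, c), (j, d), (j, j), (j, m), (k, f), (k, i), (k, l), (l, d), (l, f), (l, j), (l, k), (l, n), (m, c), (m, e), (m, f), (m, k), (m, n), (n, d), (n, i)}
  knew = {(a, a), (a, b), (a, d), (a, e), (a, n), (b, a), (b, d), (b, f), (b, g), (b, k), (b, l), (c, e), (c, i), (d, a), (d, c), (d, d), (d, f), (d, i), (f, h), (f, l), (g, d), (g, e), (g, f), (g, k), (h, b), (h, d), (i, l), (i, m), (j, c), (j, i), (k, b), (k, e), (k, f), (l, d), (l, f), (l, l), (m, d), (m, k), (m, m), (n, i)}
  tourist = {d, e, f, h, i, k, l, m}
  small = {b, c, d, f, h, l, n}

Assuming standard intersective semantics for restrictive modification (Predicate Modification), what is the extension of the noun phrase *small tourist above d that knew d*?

⟦above d⟧ = {x : ⟨x, d⟩ ∈ ⟦above⟧} = {a, f, j, l, n}
⟦that knew d⟧ = {x : ⟨x, d⟩ ∈ ⟦knew⟧} = {a, b, d, g, h, l, m}
⟦tourist⟧ = {d, e, f, h, i, k, l, m}
… ∩ ⟦above d⟧ = {d, e, f, h, i, k, l, m} ∩ {a, f, j, l, n} = {f, l}
… ∩ ⟦that knew d⟧ = {f, l} ∩ {a, b, d, g, h, l, m} = {l}
… ∩ ⟦small⟧ = {l} ∩ {b, c, d, f, h, l, n} = {l}
So ⟦small tourist above d that knew d⟧ = {l}.

{l}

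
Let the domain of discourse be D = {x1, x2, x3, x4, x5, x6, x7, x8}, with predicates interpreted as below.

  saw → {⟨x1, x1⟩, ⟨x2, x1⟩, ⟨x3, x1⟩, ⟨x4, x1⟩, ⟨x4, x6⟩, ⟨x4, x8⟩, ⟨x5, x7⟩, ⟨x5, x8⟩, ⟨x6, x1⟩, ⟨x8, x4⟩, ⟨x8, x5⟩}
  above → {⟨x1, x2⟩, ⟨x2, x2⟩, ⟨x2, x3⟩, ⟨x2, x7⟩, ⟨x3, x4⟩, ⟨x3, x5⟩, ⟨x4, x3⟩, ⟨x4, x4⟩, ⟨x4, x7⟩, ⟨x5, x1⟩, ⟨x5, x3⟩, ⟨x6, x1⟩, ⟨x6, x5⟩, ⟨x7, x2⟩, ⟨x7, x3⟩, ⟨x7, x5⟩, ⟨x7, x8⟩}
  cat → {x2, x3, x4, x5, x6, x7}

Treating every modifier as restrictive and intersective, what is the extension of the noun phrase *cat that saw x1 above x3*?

{x2, x4}

⟦that saw x1⟧ = {x : ⟨x, x1⟩ ∈ ⟦saw⟧} = {x1, x2, x3, x4, x6}
⟦above x3⟧ = {x : ⟨x, x3⟩ ∈ ⟦above⟧} = {x2, x4, x5, x7}
⟦cat⟧ = {x2, x3, x4, x5, x6, x7}
… ∩ ⟦that saw x1⟧ = {x2, x3, x4, x5, x6, x7} ∩ {x1, x2, x3, x4, x6} = {x2, x3, x4, x6}
… ∩ ⟦above x3⟧ = {x2, x3, x4, x6} ∩ {x2, x4, x5, x7} = {x2, x4}
So ⟦cat that saw x1 above x3⟧ = {x2, x4}.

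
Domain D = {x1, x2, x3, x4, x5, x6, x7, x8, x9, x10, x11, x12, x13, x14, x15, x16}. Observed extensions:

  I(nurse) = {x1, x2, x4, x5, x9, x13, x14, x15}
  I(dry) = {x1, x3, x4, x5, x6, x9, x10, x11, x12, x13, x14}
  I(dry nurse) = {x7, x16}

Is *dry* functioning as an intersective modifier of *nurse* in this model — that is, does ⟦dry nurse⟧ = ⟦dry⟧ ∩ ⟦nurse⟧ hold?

⟦dry⟧ ∩ ⟦nurse⟧ = {x1, x3, x4, x5, x6, x9, x10, x11, x12, x13, x14} ∩ {x1, x2, x4, x5, x9, x13, x14, x15} = {x1, x4, x5, x9, x13, x14}
Observed ⟦dry nurse⟧ = {x7, x16}.
These differ, so the modifier is not intersective in this model.

no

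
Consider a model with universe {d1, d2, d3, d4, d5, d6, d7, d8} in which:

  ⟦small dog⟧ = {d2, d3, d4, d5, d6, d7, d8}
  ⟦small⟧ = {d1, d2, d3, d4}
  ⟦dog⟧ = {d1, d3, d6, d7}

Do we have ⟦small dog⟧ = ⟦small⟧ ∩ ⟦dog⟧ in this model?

⟦small⟧ ∩ ⟦dog⟧ = {d1, d2, d3, d4} ∩ {d1, d3, d6, d7} = {d1, d3}
Observed ⟦small dog⟧ = {d2, d3, d4, d5, d6, d7, d8}.
These differ, so the modifier is not intersective in this model.

no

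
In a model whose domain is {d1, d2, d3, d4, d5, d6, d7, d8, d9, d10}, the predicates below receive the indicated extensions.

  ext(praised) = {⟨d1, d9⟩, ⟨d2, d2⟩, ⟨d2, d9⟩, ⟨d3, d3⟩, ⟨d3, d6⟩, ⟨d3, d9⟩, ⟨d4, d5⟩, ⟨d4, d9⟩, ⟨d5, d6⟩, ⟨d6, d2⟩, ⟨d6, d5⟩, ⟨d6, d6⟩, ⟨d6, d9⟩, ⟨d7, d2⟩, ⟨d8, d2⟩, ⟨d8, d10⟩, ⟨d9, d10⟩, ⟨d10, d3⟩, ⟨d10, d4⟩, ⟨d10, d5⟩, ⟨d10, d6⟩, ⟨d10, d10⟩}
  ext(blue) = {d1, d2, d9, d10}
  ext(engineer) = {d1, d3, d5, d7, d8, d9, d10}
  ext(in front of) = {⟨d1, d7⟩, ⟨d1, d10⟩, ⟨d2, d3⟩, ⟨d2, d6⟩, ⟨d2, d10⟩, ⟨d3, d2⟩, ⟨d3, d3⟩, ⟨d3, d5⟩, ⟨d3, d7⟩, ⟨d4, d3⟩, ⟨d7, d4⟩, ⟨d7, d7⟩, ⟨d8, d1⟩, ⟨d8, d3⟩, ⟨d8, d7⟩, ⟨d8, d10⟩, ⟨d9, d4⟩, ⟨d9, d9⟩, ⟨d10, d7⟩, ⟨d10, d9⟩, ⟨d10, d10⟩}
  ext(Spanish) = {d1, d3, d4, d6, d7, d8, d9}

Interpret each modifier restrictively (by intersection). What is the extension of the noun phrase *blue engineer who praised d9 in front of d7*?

{d1}

⟦who praised d9⟧ = {x : ⟨x, d9⟩ ∈ ⟦praised⟧} = {d1, d2, d3, d4, d6}
⟦in front of d7⟧ = {x : ⟨x, d7⟩ ∈ ⟦in front of⟧} = {d1, d3, d7, d8, d10}
⟦engineer⟧ = {d1, d3, d5, d7, d8, d9, d10}
… ∩ ⟦who praised d9⟧ = {d1, d3, d5, d7, d8, d9, d10} ∩ {d1, d2, d3, d4, d6} = {d1, d3}
… ∩ ⟦in front of d7⟧ = {d1, d3} ∩ {d1, d3, d7, d8, d10} = {d1, d3}
… ∩ ⟦blue⟧ = {d1, d3} ∩ {d1, d2, d9, d10} = {d1}
So ⟦blue engineer who praised d9 in front of d7⟧ = {d1}.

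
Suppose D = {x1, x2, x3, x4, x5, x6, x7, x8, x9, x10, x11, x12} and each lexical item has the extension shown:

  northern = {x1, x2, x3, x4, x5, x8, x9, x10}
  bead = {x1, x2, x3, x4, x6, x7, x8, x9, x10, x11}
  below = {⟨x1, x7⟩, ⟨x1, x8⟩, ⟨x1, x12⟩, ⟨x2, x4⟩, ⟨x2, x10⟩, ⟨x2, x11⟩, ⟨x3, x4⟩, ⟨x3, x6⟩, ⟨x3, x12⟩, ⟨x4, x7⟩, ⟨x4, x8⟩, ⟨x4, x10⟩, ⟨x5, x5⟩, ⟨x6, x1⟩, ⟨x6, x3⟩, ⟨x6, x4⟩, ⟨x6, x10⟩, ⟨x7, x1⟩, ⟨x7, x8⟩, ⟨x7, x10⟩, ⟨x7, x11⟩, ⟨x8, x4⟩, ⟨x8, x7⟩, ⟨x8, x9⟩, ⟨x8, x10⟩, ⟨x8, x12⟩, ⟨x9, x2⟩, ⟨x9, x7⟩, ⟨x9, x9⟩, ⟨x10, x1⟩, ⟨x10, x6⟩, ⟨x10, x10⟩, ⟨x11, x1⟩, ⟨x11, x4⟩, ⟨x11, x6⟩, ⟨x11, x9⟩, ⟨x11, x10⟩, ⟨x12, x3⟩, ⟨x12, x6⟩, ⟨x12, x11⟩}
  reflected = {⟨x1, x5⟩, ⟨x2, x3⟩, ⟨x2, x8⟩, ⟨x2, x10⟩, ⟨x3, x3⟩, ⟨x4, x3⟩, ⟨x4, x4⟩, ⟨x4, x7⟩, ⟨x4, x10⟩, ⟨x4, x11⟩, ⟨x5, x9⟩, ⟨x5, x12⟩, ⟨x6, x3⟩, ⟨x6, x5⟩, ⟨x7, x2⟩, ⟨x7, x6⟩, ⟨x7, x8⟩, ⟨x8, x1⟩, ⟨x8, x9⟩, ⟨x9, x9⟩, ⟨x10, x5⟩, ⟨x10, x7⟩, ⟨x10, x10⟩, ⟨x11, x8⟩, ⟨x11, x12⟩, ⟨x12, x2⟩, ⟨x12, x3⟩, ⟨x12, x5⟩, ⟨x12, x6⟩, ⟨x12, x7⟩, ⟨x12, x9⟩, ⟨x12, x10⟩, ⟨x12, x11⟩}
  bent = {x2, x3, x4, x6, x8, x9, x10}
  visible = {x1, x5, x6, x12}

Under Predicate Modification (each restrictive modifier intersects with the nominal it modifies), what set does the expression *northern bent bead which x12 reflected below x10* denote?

⟦which x12 reflected⟧ = {x : ⟨x12, x⟩ ∈ ⟦reflected⟧} = {x2, x3, x5, x6, x7, x9, x10, x11}
⟦below x10⟧ = {x : ⟨x, x10⟩ ∈ ⟦below⟧} = {x2, x4, x6, x7, x8, x10, x11}
⟦bead⟧ = {x1, x2, x3, x4, x6, x7, x8, x9, x10, x11}
… ∩ ⟦which x12 reflected⟧ = {x1, x2, x3, x4, x6, x7, x8, x9, x10, x11} ∩ {x2, x3, x5, x6, x7, x9, x10, x11} = {x2, x3, x6, x7, x9, x10, x11}
… ∩ ⟦below x10⟧ = {x2, x3, x6, x7, x9, x10, x11} ∩ {x2, x4, x6, x7, x8, x10, x11} = {x2, x6, x7, x10, x11}
… ∩ ⟦northern⟧ = {x2, x6, x7, x10, x11} ∩ {x1, x2, x3, x4, x5, x8, x9, x10} = {x2, x10}
… ∩ ⟦bent⟧ = {x2, x10} ∩ {x2, x3, x4, x6, x8, x9, x10} = {x2, x10}
So ⟦northern bent bead which x12 reflected below x10⟧ = {x2, x10}.

{x2, x10}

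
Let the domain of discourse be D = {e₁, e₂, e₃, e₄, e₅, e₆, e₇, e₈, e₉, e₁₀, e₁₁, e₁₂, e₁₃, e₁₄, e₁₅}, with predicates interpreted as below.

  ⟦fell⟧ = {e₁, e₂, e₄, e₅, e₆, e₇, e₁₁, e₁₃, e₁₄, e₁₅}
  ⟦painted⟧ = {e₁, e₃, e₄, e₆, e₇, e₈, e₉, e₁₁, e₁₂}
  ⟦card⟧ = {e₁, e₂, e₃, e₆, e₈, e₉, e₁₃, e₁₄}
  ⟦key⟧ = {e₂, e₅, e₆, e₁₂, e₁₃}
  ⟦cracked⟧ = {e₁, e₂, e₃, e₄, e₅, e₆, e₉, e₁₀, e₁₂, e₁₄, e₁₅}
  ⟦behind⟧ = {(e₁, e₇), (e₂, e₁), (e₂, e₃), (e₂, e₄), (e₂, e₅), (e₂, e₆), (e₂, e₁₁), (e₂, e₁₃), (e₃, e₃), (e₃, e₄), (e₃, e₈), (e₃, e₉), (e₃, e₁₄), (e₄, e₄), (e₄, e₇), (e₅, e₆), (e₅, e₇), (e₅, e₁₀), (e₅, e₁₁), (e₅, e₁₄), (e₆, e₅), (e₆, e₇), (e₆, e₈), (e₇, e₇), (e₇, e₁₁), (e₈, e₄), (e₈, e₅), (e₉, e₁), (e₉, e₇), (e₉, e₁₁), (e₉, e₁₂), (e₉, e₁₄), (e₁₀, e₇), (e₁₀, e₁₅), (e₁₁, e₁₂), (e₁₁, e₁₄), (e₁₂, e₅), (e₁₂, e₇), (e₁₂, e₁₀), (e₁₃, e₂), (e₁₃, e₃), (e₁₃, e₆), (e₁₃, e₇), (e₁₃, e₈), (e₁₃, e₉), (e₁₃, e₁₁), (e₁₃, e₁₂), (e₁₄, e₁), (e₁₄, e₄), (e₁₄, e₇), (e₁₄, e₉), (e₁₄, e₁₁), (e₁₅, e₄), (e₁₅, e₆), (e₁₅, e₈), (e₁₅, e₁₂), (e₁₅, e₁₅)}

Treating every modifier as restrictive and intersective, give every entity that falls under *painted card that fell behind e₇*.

{e₁, e₆}

⟦that fell⟧ = ⟦fell⟧ = {e₁, e₂, e₄, e₅, e₆, e₇, e₁₁, e₁₃, e₁₄, e₁₅}
⟦behind e₇⟧ = {x : ⟨x, e₇⟩ ∈ ⟦behind⟧} = {e₁, e₄, e₅, e₆, e₇, e₉, e₁₀, e₁₂, e₁₃, e₁₄}
⟦card⟧ = {e₁, e₂, e₃, e₆, e₈, e₉, e₁₃, e₁₄}
… ∩ ⟦that fell⟧ = {e₁, e₂, e₃, e₆, e₈, e₉, e₁₃, e₁₄} ∩ {e₁, e₂, e₄, e₅, e₆, e₇, e₁₁, e₁₃, e₁₄, e₁₅} = {e₁, e₂, e₆, e₁₃, e₁₄}
… ∩ ⟦behind e₇⟧ = {e₁, e₂, e₆, e₁₃, e₁₄} ∩ {e₁, e₄, e₅, e₆, e₇, e₉, e₁₀, e₁₂, e₁₃, e₁₄} = {e₁, e₆, e₁₃, e₁₄}
… ∩ ⟦painted⟧ = {e₁, e₆, e₁₃, e₁₄} ∩ {e₁, e₃, e₄, e₆, e₇, e₈, e₉, e₁₁, e₁₂} = {e₁, e₆}
So ⟦painted card that fell behind e₇⟧ = {e₁, e₆}.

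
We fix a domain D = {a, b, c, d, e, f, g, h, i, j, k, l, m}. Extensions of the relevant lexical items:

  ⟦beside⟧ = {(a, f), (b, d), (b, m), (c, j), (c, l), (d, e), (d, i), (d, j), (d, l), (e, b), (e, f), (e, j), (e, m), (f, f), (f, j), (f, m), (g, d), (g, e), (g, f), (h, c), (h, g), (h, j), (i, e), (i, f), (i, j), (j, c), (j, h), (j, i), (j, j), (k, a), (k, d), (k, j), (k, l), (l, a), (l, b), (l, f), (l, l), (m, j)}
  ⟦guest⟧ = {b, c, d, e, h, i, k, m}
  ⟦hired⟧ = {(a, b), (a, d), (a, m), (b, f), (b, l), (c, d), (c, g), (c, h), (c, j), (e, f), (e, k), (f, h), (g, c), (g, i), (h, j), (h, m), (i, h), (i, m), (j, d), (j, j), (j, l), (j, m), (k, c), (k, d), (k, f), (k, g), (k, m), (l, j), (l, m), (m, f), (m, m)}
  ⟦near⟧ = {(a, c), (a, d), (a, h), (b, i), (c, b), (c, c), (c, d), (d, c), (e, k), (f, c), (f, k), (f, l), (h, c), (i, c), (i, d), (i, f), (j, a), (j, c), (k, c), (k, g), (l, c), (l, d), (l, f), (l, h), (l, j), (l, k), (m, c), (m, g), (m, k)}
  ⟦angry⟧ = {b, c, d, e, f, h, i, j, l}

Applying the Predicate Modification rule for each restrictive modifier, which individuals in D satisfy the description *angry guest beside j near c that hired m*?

{h, i}

⟦beside j⟧ = {x : ⟨x, j⟩ ∈ ⟦beside⟧} = {c, d, e, f, h, i, j, k, m}
⟦near c⟧ = {x : ⟨x, c⟩ ∈ ⟦near⟧} = {a, c, d, f, h, i, j, k, l, m}
⟦that hired m⟧ = {x : ⟨x, m⟩ ∈ ⟦hired⟧} = {a, h, i, j, k, l, m}
⟦guest⟧ = {b, c, d, e, h, i, k, m}
… ∩ ⟦beside j⟧ = {b, c, d, e, h, i, k, m} ∩ {c, d, e, f, h, i, j, k, m} = {c, d, e, h, i, k, m}
… ∩ ⟦near c⟧ = {c, d, e, h, i, k, m} ∩ {a, c, d, f, h, i, j, k, l, m} = {c, d, h, i, k, m}
… ∩ ⟦that hired m⟧ = {c, d, h, i, k, m} ∩ {a, h, i, j, k, l, m} = {h, i, k, m}
… ∩ ⟦angry⟧ = {h, i, k, m} ∩ {b, c, d, e, f, h, i, j, l} = {h, i}
So ⟦angry guest beside j near c that hired m⟧ = {h, i}.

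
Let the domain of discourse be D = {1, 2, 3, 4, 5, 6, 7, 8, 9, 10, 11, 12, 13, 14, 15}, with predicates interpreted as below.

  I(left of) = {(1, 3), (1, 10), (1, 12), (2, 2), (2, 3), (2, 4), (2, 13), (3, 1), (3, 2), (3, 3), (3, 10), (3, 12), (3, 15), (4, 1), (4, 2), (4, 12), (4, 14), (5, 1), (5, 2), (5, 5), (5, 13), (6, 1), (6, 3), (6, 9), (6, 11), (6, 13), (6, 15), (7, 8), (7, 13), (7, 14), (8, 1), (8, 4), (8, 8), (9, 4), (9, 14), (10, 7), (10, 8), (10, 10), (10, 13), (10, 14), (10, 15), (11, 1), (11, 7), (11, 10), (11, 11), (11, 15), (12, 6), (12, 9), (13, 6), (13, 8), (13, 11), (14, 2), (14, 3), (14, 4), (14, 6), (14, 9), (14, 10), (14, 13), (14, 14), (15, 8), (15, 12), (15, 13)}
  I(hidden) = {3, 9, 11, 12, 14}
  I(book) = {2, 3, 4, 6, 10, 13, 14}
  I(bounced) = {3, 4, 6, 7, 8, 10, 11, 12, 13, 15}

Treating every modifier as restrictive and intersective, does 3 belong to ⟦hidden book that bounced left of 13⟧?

no

⟦that bounced⟧ = ⟦bounced⟧ = {3, 4, 6, 7, 8, 10, 11, 12, 13, 15}
⟦left of 13⟧ = {x : ⟨x, 13⟩ ∈ ⟦left of⟧} = {2, 5, 6, 7, 10, 14, 15}
⟦book⟧ = {2, 3, 4, 6, 10, 13, 14}
… ∩ ⟦that bounced⟧ = {2, 3, 4, 6, 10, 13, 14} ∩ {3, 4, 6, 7, 8, 10, 11, 12, 13, 15} = {3, 4, 6, 10, 13}
… ∩ ⟦left of 13⟧ = {3, 4, 6, 10, 13} ∩ {2, 5, 6, 7, 10, 14, 15} = {6, 10}
… ∩ ⟦hidden⟧ = {6, 10} ∩ {3, 9, 11, 12, 14} = ∅
⟦hidden book that bounced left of 13⟧ = ∅; 3 ∉ this set.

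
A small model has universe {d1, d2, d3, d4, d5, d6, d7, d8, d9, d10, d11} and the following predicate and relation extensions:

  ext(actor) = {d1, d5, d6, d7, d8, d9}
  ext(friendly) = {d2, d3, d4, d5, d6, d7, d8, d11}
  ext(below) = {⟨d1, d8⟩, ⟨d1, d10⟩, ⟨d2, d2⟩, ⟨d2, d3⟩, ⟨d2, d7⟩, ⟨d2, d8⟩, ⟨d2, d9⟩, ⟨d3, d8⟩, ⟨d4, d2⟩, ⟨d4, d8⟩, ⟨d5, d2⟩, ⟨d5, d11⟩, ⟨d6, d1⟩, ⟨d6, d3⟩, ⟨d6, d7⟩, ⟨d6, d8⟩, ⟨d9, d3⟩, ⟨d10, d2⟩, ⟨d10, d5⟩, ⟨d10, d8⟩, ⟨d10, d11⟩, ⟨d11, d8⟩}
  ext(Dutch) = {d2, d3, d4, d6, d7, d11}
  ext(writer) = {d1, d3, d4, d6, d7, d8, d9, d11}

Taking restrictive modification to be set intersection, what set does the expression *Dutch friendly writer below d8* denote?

{d3, d4, d6, d11}

⟦below d8⟧ = {x : ⟨x, d8⟩ ∈ ⟦below⟧} = {d1, d2, d3, d4, d6, d10, d11}
⟦writer⟧ = {d1, d3, d4, d6, d7, d8, d9, d11}
… ∩ ⟦below d8⟧ = {d1, d3, d4, d6, d7, d8, d9, d11} ∩ {d1, d2, d3, d4, d6, d10, d11} = {d1, d3, d4, d6, d11}
… ∩ ⟦Dutch⟧ = {d1, d3, d4, d6, d11} ∩ {d2, d3, d4, d6, d7, d11} = {d3, d4, d6, d11}
… ∩ ⟦friendly⟧ = {d3, d4, d6, d11} ∩ {d2, d3, d4, d5, d6, d7, d8, d11} = {d3, d4, d6, d11}
So ⟦Dutch friendly writer below d8⟧ = {d3, d4, d6, d11}.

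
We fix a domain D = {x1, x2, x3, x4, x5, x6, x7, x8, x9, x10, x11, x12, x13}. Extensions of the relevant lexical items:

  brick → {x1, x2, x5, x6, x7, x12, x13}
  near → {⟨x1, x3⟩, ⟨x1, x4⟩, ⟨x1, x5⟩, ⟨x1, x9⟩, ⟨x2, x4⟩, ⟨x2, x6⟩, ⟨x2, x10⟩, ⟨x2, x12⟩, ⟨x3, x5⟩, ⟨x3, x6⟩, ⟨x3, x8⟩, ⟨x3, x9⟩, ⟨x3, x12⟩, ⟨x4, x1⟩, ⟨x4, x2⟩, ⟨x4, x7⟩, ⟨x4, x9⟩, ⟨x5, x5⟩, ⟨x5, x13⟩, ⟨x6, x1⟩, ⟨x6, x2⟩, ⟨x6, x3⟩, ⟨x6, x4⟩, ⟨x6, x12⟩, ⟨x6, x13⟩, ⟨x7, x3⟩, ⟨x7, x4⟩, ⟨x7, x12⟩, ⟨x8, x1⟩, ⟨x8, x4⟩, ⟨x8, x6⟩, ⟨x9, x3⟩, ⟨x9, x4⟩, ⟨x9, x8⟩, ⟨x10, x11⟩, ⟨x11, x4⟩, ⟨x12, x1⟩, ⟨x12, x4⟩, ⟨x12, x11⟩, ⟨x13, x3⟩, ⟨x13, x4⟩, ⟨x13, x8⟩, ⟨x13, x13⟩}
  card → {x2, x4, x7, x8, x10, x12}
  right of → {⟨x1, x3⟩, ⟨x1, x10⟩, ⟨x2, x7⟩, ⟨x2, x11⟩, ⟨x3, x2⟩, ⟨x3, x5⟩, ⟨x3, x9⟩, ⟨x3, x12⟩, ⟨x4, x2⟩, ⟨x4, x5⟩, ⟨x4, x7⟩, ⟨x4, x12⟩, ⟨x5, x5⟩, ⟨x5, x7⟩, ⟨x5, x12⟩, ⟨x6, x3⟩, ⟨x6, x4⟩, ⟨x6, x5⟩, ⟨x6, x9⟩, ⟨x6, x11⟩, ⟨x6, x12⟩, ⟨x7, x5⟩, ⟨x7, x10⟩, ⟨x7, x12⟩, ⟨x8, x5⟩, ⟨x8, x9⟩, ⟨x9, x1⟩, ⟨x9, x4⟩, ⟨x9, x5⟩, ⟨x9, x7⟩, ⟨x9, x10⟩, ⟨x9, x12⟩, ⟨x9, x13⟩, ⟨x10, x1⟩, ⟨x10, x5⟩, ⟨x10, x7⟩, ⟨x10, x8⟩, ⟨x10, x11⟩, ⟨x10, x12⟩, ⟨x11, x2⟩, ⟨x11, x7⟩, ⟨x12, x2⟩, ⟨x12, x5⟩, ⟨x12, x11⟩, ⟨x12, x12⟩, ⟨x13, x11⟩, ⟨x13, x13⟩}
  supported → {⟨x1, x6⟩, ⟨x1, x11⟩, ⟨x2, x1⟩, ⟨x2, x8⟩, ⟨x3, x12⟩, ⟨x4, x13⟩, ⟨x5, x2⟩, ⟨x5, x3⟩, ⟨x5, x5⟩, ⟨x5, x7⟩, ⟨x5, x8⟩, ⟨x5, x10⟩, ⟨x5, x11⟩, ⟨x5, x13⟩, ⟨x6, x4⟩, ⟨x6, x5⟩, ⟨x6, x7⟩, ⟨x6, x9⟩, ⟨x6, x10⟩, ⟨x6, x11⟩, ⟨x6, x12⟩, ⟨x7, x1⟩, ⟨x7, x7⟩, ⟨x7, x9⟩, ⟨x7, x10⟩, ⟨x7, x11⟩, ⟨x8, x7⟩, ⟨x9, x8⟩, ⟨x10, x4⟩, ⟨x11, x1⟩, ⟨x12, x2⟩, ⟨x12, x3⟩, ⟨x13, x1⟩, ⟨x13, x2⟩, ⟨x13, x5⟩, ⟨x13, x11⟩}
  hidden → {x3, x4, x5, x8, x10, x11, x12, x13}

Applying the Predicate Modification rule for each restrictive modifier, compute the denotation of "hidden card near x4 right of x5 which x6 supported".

⟦near x4⟧ = {x : ⟨x, x4⟩ ∈ ⟦near⟧} = {x1, x2, x6, x7, x8, x9, x11, x12, x13}
⟦right of x5⟧ = {x : ⟨x, x5⟩ ∈ ⟦right of⟧} = {x3, x4, x5, x6, x7, x8, x9, x10, x12}
⟦which x6 supported⟧ = {x : ⟨x6, x⟩ ∈ ⟦supported⟧} = {x4, x5, x7, x9, x10, x11, x12}
⟦card⟧ = {x2, x4, x7, x8, x10, x12}
… ∩ ⟦near x4⟧ = {x2, x4, x7, x8, x10, x12} ∩ {x1, x2, x6, x7, x8, x9, x11, x12, x13} = {x2, x7, x8, x12}
… ∩ ⟦right of x5⟧ = {x2, x7, x8, x12} ∩ {x3, x4, x5, x6, x7, x8, x9, x10, x12} = {x7, x8, x12}
… ∩ ⟦which x6 supported⟧ = {x7, x8, x12} ∩ {x4, x5, x7, x9, x10, x11, x12} = {x7, x12}
… ∩ ⟦hidden⟧ = {x7, x12} ∩ {x3, x4, x5, x8, x10, x11, x12, x13} = {x12}
So ⟦hidden card near x4 right of x5 which x6 supported⟧ = {x12}.

{x12}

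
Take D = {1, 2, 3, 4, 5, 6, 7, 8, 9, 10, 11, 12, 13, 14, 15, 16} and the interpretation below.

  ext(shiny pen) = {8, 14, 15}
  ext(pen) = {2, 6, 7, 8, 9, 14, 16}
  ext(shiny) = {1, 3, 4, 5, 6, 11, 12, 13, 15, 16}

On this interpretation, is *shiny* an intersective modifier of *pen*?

⟦shiny⟧ ∩ ⟦pen⟧ = {1, 3, 4, 5, 6, 11, 12, 13, 15, 16} ∩ {2, 6, 7, 8, 9, 14, 16} = {6, 16}
Observed ⟦shiny pen⟧ = {8, 14, 15}.
These differ, so the modifier is not intersective in this model.

no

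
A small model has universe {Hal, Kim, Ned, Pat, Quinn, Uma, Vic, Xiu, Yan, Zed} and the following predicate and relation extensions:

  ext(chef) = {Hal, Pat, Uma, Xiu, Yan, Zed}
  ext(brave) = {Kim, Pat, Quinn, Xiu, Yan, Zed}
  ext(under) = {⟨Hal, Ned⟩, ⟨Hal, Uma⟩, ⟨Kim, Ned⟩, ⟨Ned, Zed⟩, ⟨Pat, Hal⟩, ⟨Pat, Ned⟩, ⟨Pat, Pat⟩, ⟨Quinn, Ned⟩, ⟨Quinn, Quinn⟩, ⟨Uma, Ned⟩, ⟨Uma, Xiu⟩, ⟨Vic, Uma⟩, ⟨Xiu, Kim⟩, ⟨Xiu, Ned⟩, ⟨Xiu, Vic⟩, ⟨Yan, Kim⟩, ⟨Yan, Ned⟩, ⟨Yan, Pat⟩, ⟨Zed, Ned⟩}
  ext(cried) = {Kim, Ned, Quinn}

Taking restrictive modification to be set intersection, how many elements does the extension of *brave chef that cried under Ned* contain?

0

⟦that cried⟧ = ⟦cried⟧ = {Kim, Ned, Quinn}
⟦under Ned⟧ = {x : ⟨x, Ned⟩ ∈ ⟦under⟧} = {Hal, Kim, Pat, Quinn, Uma, Xiu, Yan, Zed}
⟦chef⟧ = {Hal, Pat, Uma, Xiu, Yan, Zed}
… ∩ ⟦that cried⟧ = {Hal, Pat, Uma, Xiu, Yan, Zed} ∩ {Kim, Ned, Quinn} = ∅
… ∩ ⟦under Ned⟧ = ∅ ∩ {Hal, Kim, Pat, Quinn, Uma, Xiu, Yan, Zed} = ∅
… ∩ ⟦brave⟧ = ∅ ∩ {Kim, Pat, Quinn, Xiu, Yan, Zed} = ∅
⟦brave chef that cried under Ned⟧ = ∅, so the cardinality is 0.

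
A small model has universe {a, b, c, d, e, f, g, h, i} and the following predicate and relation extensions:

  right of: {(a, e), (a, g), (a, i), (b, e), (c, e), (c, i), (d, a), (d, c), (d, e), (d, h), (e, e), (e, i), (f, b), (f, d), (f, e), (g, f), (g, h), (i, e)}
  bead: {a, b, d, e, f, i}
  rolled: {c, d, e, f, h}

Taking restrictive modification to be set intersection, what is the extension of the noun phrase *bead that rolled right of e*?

{d, e, f}

⟦that rolled⟧ = ⟦rolled⟧ = {c, d, e, f, h}
⟦right of e⟧ = {x : ⟨x, e⟩ ∈ ⟦right of⟧} = {a, b, c, d, e, f, i}
⟦bead⟧ = {a, b, d, e, f, i}
… ∩ ⟦that rolled⟧ = {a, b, d, e, f, i} ∩ {c, d, e, f, h} = {d, e, f}
… ∩ ⟦right of e⟧ = {d, e, f} ∩ {a, b, c, d, e, f, i} = {d, e, f}
So ⟦bead that rolled right of e⟧ = {d, e, f}.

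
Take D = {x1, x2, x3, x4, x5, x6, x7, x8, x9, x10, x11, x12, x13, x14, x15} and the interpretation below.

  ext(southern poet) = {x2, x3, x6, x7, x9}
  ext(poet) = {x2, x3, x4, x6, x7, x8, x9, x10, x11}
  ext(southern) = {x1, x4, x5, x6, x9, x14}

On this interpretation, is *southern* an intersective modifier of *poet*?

no

⟦southern⟧ ∩ ⟦poet⟧ = {x1, x4, x5, x6, x9, x14} ∩ {x2, x3, x4, x6, x7, x8, x9, x10, x11} = {x4, x6, x9}
Observed ⟦southern poet⟧ = {x2, x3, x6, x7, x9}.
These differ, so the modifier is not intersective in this model.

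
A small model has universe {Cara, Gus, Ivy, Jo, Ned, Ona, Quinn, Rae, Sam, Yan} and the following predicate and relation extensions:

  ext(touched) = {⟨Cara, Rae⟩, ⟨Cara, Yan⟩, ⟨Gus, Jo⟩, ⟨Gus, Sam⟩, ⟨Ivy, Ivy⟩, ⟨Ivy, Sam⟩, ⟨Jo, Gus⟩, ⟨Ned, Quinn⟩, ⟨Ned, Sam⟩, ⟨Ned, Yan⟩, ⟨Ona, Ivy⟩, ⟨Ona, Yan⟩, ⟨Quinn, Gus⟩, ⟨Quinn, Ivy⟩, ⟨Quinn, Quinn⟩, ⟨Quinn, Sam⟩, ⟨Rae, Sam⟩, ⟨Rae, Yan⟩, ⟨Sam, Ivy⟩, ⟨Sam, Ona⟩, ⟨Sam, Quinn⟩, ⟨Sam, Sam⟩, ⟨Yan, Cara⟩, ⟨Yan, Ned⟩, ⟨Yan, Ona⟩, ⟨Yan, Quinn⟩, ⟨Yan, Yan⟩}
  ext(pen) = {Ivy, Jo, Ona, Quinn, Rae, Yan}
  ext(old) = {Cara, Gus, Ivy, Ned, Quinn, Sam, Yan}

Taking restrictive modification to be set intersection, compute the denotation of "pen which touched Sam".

⟦which touched Sam⟧ = {x : ⟨x, Sam⟩ ∈ ⟦touched⟧} = {Gus, Ivy, Ned, Quinn, Rae, Sam}
⟦pen⟧ = {Ivy, Jo, Ona, Quinn, Rae, Yan}
… ∩ ⟦which touched Sam⟧ = {Ivy, Jo, Ona, Quinn, Rae, Yan} ∩ {Gus, Ivy, Ned, Quinn, Rae, Sam} = {Ivy, Quinn, Rae}
So ⟦pen which touched Sam⟧ = {Ivy, Quinn, Rae}.

{Ivy, Quinn, Rae}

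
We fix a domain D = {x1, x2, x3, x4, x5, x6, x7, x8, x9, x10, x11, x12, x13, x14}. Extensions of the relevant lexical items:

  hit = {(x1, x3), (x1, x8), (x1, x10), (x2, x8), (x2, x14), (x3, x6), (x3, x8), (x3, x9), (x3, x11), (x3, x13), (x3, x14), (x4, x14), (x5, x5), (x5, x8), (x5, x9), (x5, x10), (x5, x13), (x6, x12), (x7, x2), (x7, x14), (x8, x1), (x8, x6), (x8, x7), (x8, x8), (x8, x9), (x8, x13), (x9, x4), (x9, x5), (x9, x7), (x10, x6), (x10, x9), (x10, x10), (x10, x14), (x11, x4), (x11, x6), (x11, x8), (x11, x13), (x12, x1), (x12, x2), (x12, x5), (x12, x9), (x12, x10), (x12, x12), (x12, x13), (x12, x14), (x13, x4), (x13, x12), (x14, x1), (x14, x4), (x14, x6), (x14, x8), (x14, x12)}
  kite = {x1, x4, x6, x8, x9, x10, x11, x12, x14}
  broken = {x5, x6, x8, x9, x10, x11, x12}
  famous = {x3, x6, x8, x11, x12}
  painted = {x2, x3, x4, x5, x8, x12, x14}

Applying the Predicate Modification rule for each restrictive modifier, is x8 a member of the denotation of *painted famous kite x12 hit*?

no

⟦x12 hit⟧ = {x : ⟨x12, x⟩ ∈ ⟦hit⟧} = {x1, x2, x5, x9, x10, x12, x13, x14}
⟦kite⟧ = {x1, x4, x6, x8, x9, x10, x11, x12, x14}
… ∩ ⟦x12 hit⟧ = {x1, x4, x6, x8, x9, x10, x11, x12, x14} ∩ {x1, x2, x5, x9, x10, x12, x13, x14} = {x1, x9, x10, x12, x14}
… ∩ ⟦painted⟧ = {x1, x9, x10, x12, x14} ∩ {x2, x3, x4, x5, x8, x12, x14} = {x12, x14}
… ∩ ⟦famous⟧ = {x12, x14} ∩ {x3, x6, x8, x11, x12} = {x12}
⟦painted famous kite x12 hit⟧ = {x12}; x8 ∉ this set.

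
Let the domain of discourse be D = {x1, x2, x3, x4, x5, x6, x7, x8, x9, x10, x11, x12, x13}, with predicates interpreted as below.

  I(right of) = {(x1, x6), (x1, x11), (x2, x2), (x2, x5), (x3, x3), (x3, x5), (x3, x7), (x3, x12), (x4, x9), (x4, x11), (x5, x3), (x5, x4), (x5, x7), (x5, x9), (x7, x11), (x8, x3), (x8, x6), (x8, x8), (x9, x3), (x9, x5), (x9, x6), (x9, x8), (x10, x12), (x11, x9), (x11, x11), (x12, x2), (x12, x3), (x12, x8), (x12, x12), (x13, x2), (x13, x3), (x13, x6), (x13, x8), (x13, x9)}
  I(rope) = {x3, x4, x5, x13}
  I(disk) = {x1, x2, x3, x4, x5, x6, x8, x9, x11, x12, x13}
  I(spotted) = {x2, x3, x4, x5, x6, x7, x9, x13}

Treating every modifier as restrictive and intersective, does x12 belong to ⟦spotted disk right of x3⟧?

no

⟦right of x3⟧ = {x : ⟨x, x3⟩ ∈ ⟦right of⟧} = {x3, x5, x8, x9, x12, x13}
⟦disk⟧ = {x1, x2, x3, x4, x5, x6, x8, x9, x11, x12, x13}
… ∩ ⟦right of x3⟧ = {x1, x2, x3, x4, x5, x6, x8, x9, x11, x12, x13} ∩ {x3, x5, x8, x9, x12, x13} = {x3, x5, x8, x9, x12, x13}
… ∩ ⟦spotted⟧ = {x3, x5, x8, x9, x12, x13} ∩ {x2, x3, x4, x5, x6, x7, x9, x13} = {x3, x5, x9, x13}
⟦spotted disk right of x3⟧ = {x3, x5, x9, x13}; x12 ∉ this set.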